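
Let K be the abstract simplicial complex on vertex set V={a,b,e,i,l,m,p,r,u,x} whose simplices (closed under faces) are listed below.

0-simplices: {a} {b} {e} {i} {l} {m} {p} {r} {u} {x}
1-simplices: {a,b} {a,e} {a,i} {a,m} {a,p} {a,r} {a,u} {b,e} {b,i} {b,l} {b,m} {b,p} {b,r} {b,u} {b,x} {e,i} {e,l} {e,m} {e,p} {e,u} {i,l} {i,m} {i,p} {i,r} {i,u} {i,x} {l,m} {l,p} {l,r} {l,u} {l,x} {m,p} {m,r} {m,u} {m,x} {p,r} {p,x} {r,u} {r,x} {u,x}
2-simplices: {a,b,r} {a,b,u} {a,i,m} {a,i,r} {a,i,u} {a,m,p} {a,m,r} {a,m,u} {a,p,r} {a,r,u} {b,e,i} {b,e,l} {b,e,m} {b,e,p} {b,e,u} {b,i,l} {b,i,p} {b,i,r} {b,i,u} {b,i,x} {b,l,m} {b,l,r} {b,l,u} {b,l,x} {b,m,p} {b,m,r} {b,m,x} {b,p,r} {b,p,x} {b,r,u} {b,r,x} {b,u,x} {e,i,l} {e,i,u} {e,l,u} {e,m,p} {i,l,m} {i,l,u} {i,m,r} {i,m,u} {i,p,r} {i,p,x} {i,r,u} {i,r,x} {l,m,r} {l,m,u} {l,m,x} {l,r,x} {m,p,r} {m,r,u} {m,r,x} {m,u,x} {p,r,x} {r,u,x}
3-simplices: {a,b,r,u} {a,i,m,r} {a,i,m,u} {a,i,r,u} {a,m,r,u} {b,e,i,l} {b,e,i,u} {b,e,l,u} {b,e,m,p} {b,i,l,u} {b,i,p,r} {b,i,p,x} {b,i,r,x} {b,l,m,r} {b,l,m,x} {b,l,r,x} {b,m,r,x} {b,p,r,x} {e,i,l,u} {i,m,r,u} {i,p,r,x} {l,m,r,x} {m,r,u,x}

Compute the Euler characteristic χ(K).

n_0=10 n_1=40 n_2=54 n_3=23
χ=+10−40+54−23=1

χ(K)=1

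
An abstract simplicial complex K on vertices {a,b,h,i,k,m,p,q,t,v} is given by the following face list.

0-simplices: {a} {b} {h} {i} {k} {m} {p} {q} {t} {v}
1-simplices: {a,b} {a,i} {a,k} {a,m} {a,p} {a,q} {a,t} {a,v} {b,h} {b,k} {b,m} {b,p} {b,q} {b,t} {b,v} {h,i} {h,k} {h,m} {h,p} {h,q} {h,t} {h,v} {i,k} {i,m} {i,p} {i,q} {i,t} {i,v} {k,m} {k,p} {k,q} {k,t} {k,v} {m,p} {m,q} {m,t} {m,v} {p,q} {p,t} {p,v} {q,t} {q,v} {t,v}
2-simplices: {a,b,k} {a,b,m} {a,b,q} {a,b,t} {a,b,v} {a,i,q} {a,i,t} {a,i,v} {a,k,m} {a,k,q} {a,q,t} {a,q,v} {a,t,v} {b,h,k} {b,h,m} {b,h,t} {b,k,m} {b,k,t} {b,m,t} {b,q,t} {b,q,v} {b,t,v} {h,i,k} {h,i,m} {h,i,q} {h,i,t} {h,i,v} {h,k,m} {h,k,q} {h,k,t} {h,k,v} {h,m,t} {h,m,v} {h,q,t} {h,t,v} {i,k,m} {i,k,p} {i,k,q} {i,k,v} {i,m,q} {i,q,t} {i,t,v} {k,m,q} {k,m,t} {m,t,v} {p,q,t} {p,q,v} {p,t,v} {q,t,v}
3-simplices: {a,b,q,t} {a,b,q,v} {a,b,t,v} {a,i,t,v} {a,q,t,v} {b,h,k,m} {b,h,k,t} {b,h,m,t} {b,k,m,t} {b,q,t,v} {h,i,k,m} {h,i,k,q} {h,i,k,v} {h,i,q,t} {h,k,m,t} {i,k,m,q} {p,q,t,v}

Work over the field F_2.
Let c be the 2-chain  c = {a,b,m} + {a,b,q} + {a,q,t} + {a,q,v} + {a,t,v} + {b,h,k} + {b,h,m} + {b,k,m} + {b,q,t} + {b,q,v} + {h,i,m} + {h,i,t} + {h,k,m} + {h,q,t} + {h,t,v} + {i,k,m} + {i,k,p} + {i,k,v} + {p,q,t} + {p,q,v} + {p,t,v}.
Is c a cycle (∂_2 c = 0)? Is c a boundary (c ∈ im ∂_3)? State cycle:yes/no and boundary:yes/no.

n_0=10 n_1=43 n_2=49 n_3=17  [Z2]
∂1: piv[ab,ai,ak,am,ap,aq,at,av,bh] rk=9  ker:bk,bm,bp,bq,bt,bv,hi,hk,hm,hp,hq,ht,hv,ik,im,ip,iq,it,iv,km,kp,kq,kt,kv,mp,mq,mt,mv,pq,pt,pv,qt,qv,tv
∂2: piv[abk,abm,abq,abt,abv,aiq,ait,aiv,akm,akq,aqt,aqv,atv,bhk,bhm,bht,bkt,bmt,hik,him,hiq,hit,hiv,hkv,hmv,ikp,imq,pqt,pqv] rk=29  ker:bkm,bqt,bqv,btv,hkm,hkq,hkt,hmt,hqt,htv,ikm,ikq,ikv,iqt,itv,kmq,kmt,mtv,ptv,qtv
∂3: piv[abqt,abqv,abtv,aitv,aqtv,bhkm,bhkt,bhmt,bkmt,hikm,hikq,hikv,hiqt,ikmq,pqtv] rk=15  ker:bqtv,hkmt
∂2c = {a,m} + {a,q} + {b,m} + {b,q} + {b,t} + {b,v} + {h,m} + {h,q} + {h,t} + {h,v} + {i,k} + {i,p} + {i,t} + {i,v} + {k,m} + {k,p} + {k,v} + {q,v} + {t,v}

cycle:no boundary:no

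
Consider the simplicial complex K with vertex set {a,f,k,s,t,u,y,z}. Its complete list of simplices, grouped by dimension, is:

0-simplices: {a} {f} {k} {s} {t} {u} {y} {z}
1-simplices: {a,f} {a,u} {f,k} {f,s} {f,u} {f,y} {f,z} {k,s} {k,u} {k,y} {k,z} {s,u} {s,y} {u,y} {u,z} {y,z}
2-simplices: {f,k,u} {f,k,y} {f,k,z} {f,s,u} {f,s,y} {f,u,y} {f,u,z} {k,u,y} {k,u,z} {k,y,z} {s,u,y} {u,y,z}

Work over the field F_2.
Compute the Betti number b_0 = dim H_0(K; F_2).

n_0=8 n_1=16 n_2=12  [Z2]
∂1: piv[af,au,fk,fs,fy,fz] rk=6  ker:fu,ks,ku,ky,kz,su,sy,uy,uz,yz
∂2: piv[fku,fky,fkz,fsu,fsy,fuy,fuz,kyz] rk=8  ker:kuy,kuz,suy,uyz
b_0=(8−0)−6=2

b_0=2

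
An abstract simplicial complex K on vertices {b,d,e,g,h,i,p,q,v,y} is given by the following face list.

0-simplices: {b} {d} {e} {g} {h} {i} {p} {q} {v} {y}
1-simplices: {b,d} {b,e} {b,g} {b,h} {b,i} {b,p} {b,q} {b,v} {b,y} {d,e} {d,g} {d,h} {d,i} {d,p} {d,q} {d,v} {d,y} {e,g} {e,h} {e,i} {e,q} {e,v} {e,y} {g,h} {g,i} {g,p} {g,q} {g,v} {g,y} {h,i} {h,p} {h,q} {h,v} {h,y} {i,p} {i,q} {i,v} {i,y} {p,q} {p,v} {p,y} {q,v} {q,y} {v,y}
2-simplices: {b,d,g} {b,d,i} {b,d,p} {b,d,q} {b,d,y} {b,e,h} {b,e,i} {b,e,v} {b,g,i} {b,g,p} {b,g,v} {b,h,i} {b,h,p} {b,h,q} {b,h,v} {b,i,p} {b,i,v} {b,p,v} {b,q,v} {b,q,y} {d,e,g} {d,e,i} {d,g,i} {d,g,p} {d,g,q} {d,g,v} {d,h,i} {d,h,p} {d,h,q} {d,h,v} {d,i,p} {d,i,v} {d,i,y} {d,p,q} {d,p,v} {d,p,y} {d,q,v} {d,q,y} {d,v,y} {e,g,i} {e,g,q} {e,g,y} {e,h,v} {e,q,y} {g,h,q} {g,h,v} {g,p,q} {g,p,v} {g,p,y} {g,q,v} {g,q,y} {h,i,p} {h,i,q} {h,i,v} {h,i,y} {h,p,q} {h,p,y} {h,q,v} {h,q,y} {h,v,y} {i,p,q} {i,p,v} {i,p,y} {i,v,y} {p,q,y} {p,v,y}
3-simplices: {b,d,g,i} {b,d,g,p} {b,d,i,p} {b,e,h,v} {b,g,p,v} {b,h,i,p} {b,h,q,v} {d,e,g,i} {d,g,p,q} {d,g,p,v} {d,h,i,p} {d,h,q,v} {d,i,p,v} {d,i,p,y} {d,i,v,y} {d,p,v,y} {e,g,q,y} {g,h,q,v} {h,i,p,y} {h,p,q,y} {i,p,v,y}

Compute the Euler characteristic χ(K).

χ(K)=11

n_0=10 n_1=44 n_2=66 n_3=21
χ=+10−44+66−21=11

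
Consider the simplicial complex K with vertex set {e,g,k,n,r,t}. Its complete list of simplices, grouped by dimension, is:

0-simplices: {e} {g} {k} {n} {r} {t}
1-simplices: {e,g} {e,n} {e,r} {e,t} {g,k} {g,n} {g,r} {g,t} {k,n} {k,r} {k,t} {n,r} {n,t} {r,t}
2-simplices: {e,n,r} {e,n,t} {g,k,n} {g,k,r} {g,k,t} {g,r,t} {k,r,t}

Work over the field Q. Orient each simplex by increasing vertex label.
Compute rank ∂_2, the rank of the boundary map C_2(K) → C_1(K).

rank∂_2=6

n_0=6 n_1=14 n_2=7  [Q]
∂1: piv[eg,en,er,et,gk] rk=5  ker:gn,gr,gt,kn,kr,kt,nr,nt,rt
∂2: piv[enr,ent,gkn,gkr,gkt,grt] rk=6  ker:krt
rk∂_2=6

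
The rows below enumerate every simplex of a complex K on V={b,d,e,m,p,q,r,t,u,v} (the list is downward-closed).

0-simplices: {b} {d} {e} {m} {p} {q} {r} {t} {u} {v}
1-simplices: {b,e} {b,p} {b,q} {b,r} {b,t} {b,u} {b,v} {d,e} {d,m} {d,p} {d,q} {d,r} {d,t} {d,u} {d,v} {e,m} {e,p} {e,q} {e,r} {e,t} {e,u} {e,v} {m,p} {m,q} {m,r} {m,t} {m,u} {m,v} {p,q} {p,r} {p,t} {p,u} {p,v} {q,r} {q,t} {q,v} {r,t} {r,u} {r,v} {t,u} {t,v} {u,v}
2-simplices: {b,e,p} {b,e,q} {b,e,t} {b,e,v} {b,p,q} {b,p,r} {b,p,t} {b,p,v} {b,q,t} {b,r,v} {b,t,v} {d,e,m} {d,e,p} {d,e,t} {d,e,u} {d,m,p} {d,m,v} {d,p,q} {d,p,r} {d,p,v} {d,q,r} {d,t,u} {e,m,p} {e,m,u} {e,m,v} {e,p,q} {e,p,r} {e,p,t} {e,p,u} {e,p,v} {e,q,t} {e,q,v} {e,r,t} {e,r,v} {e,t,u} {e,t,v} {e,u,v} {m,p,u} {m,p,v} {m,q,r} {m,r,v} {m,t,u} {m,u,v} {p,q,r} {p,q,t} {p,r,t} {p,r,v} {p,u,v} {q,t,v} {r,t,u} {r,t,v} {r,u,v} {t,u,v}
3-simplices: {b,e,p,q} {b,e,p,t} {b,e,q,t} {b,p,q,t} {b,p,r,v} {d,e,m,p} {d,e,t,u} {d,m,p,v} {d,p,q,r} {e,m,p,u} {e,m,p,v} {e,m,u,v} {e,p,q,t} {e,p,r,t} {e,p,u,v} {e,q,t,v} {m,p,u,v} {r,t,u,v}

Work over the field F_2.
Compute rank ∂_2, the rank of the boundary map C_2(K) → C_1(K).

rank∂_2=32

n_0=10 n_1=42 n_2=53 n_3=18  [Z2]
∂1: piv[be,bp,bq,br,bt,bu,bv,de,dm] rk=9  ker:dp,dq,dr,dt,du,dv,em,ep,eq,er,et,eu,ev,mp,mq,mr,mt,mu,mv,pq,pr,pt,pu,pv,qr,qt,qv,rt,ru,rv,tu,tv,uv
∂2: piv[bep,beq,bet,bev,bpq,bpr,bpt,bpv,bqt,brv,btv,dem,dep,det,deu,dmp,dmv,dpq,dpr,dpv,dqr,dtu,emu,epr,epu,eqv,ert,euv,mqr,mrv,mtu,rtu] rk=32  ker:emp,emv,epq,ept,epv,eqt,erv,etu,etv,mpu,mpv,muv,pqr,pqt,prt,prv,puv,qtv,rtv,ruv,tuv
∂3: piv[bepq,bept,beqt,bpqt,bprv,demp,detu,dmpv,dpqr,empu,empv,emuv,eprt,epuv,eqtv,rtuv] rk=16  ker:epqt,mpuv
rk∂_2=32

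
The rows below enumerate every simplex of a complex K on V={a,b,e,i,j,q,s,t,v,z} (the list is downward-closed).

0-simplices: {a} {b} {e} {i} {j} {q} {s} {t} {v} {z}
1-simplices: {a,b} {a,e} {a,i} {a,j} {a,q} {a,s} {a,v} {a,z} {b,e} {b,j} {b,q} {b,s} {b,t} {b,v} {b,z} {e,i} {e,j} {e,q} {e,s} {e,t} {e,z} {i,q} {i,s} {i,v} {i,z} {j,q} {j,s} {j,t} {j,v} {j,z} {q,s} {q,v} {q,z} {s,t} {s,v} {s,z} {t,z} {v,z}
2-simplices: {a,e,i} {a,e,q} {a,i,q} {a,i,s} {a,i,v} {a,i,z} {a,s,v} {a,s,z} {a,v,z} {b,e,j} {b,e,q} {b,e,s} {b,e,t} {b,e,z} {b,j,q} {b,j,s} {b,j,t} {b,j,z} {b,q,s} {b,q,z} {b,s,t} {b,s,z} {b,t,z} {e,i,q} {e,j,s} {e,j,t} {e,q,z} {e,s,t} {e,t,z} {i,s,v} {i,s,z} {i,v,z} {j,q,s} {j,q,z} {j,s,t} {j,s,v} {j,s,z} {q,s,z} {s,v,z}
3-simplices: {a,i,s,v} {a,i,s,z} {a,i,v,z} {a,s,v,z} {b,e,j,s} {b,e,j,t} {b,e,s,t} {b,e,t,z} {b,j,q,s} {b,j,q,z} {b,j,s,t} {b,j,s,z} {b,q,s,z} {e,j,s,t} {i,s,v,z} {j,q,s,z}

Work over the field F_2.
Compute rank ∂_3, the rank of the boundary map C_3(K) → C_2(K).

rank∂_3=13

n_0=10 n_1=38 n_2=39 n_3=16  [Z2]
∂1: piv[ab,ae,ai,aj,aq,as,av,az,bt] rk=9  ker:be,bj,bq,bs,bv,bz,ei,ej,eq,es,et,ez,iq,is,iv,iz,jq,js,jt,jv,jz,qs,qv,qz,st,sv,sz,tz,vz
∂2: piv[aei,aeq,aiq,ais,aiv,aiz,asv,asz,avz,bej,beq,bes,bet,bez,bjq,bjs,bjt,bjz,bqs,bqz,bst,bsz,btz,jsv] rk=24  ker:eiq,ejs,ejt,eqz,est,etz,isv,isz,ivz,jqs,jqz,jst,jsz,qsz,svz
∂3: piv[aisv,aisz,aivz,asvz,bejs,bejt,best,betz,bjqs,bjqz,bjst,bjsz,bqsz] rk=13  ker:ejst,isvz,jqsz
rk∂_3=13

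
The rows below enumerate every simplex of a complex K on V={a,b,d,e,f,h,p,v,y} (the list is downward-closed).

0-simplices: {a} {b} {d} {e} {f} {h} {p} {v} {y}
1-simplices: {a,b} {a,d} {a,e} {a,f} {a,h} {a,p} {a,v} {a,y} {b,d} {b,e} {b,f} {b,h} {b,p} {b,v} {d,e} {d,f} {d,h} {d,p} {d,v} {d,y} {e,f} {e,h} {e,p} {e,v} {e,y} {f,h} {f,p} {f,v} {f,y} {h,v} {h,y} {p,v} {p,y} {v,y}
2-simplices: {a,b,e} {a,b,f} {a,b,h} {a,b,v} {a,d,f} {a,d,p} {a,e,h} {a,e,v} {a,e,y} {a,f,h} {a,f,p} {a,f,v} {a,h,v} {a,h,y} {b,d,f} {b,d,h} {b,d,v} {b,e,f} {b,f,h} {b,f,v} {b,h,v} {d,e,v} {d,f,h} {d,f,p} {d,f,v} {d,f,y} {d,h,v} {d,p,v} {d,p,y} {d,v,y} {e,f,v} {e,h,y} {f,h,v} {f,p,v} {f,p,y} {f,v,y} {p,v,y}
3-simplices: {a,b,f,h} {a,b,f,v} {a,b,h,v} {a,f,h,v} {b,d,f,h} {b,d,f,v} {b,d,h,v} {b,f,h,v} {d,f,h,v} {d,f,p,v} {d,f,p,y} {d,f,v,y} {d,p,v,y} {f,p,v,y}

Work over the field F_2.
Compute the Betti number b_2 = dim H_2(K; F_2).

b_2=3

n_0=9 n_1=34 n_2=37 n_3=14  [Z2]
∂1: piv[ab,ad,ae,af,ah,ap,av,ay] rk=8  ker:bd,be,bf,bh,bp,bv,de,df,dh,dp,dv,dy,ef,eh,ep,ev,ey,fh,fp,fv,fy,hv,hy,pv,py,vy
∂2: piv[abe,abf,abh,abv,adf,adp,aeh,aev,aey,afh,afp,afv,ahv,ahy,bdf,bdh,bdv,bef,dev,dfy,dpv,dpy,dvy] rk=23  ker:bfh,bfv,bhv,dfh,dfp,dfv,dhv,efv,ehy,fhv,fpv,fpy,fvy,pvy
∂3: piv[abfh,abfv,abhv,afhv,bdfh,bdfv,bdhv,dfpv,dfpy,dfvy,dpvy] rk=11  ker:bfhv,dfhv,fpvy
b_2=(37−23)−11=3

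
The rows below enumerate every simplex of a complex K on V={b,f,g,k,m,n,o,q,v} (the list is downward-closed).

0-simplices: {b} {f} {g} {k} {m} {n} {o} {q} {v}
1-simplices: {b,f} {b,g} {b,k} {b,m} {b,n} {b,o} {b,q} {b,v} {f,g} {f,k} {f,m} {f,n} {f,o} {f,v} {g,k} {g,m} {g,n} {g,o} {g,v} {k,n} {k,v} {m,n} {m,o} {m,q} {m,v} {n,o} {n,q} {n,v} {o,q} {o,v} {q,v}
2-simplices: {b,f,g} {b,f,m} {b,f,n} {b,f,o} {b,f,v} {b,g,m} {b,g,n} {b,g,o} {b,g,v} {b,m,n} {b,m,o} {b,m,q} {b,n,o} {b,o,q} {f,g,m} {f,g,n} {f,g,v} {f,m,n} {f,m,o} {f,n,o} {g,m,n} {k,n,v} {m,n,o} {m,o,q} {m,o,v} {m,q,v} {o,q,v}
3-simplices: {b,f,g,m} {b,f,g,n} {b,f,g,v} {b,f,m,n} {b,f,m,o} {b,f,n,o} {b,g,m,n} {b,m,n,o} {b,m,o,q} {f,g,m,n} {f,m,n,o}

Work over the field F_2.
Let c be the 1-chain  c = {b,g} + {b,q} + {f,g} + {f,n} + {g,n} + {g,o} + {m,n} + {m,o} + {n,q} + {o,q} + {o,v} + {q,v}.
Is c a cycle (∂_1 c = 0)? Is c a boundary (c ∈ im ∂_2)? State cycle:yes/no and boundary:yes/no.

cycle:yes boundary:no

n_0=9 n_1=31 n_2=27 n_3=11  [Z2]
∂1: piv[bf,bg,bk,bm,bn,bo,bq,bv] rk=8  ker:fg,fk,fm,fn,fo,fv,gk,gm,gn,go,gv,kn,kv,mn,mo,mq,mv,no,nq,nv,oq,ov,qv
∂2: piv[bfg,bfm,bfn,bfo,bfv,bgm,bgn,bgo,bgv,bmn,bmo,bmq,bno,boq,knv,mov,mqv] rk=17  ker:fgm,fgn,fgv,fmn,fmo,fno,gmn,mno,moq,oqv
∂3: piv[bfgm,bfgn,bfgv,bfmn,bfmo,bfno,bgmn,bmno,bmoq] rk=9  ker:fgmn,fmno
∂1c = 0
c vs im∂2: residual ≠ 0 ⇒ not boundary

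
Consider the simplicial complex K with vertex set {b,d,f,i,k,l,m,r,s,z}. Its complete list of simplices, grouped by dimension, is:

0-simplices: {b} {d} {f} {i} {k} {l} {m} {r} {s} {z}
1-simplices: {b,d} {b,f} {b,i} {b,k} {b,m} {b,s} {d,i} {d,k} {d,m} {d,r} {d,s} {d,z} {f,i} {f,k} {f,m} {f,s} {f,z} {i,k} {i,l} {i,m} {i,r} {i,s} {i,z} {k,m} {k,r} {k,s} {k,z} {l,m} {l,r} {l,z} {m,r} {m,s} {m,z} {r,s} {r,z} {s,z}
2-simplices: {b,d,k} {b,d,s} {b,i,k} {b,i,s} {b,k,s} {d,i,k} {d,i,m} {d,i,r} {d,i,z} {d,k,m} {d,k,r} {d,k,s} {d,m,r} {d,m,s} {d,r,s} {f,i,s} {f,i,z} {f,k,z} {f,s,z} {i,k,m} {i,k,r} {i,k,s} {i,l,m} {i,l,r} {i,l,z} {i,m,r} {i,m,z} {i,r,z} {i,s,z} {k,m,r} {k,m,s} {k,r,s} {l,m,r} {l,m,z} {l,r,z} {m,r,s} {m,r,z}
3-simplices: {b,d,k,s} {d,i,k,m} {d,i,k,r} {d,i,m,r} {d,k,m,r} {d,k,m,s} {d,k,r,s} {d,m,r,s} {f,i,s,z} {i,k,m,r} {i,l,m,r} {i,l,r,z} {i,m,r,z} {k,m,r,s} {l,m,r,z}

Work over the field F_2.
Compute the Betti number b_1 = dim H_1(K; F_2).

n_0=10 n_1=36 n_2=37 n_3=15  [Z2]
∂1: piv[bd,bf,bi,bk,bm,bs,dr,dz,il] rk=9  ker:di,dk,dm,ds,fi,fk,fm,fs,fz,ik,im,ir,is,iz,km,kr,ks,kz,lm,lr,lz,mr,ms,mz,rs,rz,sz
∂2: piv[bdk,bds,bik,bis,bks,dik,dim,dir,diz,dkm,dkr,dmr,dms,drs,fis,fiz,fkz,fsz,ilm,ilr,ilz,imz,irz] rk=23  ker:dks,ikm,ikr,iks,imr,isz,kmr,kms,krs,lmr,lmz,lrz,mrs,mrz
∂3: piv[bdks,dikm,dikr,dimr,dkmr,dkms,dkrs,dmrs,fisz,ilmr,ilrz,imrz,lmrz] rk=13  ker:ikmr,kmrs
b_1=(36−9)−23=4

b_1=4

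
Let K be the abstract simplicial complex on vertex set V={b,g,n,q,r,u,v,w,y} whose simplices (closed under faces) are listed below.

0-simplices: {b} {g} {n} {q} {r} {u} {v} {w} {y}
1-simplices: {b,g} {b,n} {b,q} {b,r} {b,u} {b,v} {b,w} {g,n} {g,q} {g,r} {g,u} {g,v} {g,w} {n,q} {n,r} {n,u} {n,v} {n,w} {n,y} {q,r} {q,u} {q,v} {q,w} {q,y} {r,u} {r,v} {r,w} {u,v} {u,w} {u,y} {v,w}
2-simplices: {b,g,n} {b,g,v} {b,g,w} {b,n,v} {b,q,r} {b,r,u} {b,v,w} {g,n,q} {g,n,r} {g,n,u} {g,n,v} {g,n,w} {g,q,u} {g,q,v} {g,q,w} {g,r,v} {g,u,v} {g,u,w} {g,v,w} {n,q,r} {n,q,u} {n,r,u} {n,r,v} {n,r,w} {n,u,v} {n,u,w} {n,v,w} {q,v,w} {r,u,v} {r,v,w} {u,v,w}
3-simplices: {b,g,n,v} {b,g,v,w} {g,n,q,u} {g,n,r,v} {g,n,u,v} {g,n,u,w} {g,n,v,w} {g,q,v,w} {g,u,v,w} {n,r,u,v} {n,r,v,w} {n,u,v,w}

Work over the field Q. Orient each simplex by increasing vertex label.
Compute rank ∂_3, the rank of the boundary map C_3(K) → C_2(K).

rank∂_3=11

n_0=9 n_1=31 n_2=31 n_3=12  [Q]
∂1: piv[bg,bn,bq,br,bu,bv,bw,ny] rk=8  ker:gn,gq,gr,gu,gv,gw,nq,nr,nu,nv,nw,qr,qu,qv,qw,qy,ru,rv,rw,uv,uw,uy,vw
∂2: piv[bgn,bgv,bgw,bnv,bqr,bru,bvw,gnq,gnr,gnu,gnw,gqu,gqv,gqw,grv,guv,guw,nqr,nru,nrw] rk=20  ker:gnv,gvw,nqu,nrv,nuv,nuw,nvw,qvw,ruv,rvw,uvw
∂3: piv[bgnv,bgvw,gnqu,gnrv,gnuv,gnuw,gnvw,gqvw,guvw,nruv,nrvw] rk=11  ker:nuvw
rk∂_3=11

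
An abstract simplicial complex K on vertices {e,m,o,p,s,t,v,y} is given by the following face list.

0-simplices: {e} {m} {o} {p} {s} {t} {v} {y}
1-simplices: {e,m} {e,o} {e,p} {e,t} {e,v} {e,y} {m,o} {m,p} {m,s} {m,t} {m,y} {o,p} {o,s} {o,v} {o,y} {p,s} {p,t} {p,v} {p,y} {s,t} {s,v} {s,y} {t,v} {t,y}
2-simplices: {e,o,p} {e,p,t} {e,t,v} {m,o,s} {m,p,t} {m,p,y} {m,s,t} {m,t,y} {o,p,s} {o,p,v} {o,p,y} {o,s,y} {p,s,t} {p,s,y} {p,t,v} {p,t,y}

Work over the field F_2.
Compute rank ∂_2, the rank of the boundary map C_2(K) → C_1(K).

n_0=8 n_1=24 n_2=16  [Z2]
∂1: piv[em,eo,ep,et,ev,ey,ms] rk=7  ker:mo,mp,mt,my,op,os,ov,oy,ps,pt,pv,py,st,sv,sy,tv,ty
∂2: piv[eop,ept,etv,mos,mpt,mpy,mst,mty,ops,opv,opy,osy,pst,ptv] rk=14  ker:psy,pty
rk∂_2=14

rank∂_2=14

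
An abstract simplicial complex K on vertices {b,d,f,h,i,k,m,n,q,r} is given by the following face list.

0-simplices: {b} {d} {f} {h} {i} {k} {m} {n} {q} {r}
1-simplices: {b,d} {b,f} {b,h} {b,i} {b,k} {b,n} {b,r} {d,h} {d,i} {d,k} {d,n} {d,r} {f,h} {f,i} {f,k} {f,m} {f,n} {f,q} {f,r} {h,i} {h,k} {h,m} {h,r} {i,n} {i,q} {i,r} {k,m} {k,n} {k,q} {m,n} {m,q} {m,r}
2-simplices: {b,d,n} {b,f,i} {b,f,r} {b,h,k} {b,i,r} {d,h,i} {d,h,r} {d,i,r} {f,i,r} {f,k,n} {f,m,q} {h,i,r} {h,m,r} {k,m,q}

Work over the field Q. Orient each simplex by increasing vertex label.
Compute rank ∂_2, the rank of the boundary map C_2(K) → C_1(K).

rank∂_2=12

n_0=10 n_1=32 n_2=14  [Q]
∂1: piv[bd,bf,bh,bi,bk,bn,br,fm,fq] rk=9  ker:dh,di,dk,dn,dr,fh,fi,fk,fn,fr,hi,hk,hm,hr,in,iq,ir,km,kn,kq,mn,mq,mr
∂2: piv[bdn,bfi,bfr,bhk,bir,dhi,dhr,dir,fkn,fmq,hmr,kmq] rk=12  ker:fir,hir
rk∂_2=12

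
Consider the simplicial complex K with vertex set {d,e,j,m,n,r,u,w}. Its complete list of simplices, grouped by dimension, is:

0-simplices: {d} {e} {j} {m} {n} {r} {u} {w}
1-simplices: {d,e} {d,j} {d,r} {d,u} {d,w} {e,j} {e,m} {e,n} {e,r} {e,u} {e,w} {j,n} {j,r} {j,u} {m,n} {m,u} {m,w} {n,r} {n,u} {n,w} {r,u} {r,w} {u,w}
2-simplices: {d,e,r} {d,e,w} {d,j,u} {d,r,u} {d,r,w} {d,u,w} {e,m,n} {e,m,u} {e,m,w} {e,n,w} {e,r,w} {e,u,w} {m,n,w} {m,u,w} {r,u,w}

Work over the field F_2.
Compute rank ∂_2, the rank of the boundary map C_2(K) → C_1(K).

n_0=8 n_1=23 n_2=15  [Z2]
∂1: piv[de,dj,dr,du,dw,em,en] rk=7  ker:ej,er,eu,ew,jn,jr,ju,mn,mu,mw,nr,nu,nw,ru,rw,uw
∂2: piv[der,dew,dju,dru,drw,duw,emn,emu,emw,enw,euw] rk=11  ker:erw,mnw,muw,ruw
rk∂_2=11

rank∂_2=11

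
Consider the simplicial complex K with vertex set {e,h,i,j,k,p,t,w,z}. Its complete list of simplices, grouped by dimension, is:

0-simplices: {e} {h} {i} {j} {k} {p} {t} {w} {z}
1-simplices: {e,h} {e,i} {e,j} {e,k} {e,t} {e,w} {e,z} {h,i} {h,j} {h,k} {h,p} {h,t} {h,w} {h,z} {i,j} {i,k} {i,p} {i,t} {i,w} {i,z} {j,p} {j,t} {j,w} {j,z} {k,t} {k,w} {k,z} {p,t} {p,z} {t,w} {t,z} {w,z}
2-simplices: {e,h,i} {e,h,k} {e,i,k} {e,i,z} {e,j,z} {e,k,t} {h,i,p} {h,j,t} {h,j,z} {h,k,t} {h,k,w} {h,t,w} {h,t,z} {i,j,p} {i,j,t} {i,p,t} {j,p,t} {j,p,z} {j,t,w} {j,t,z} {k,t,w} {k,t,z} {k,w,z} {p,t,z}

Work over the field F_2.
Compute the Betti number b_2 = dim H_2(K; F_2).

b_2=4

n_0=9 n_1=32 n_2=24  [Z2]
∂1: piv[eh,ei,ej,ek,et,ew,ez,hp] rk=8  ker:hi,hj,hk,ht,hw,hz,ij,ik,ip,it,iw,iz,jp,jt,jw,jz,kt,kw,kz,pt,pz,tw,tz,wz
∂2: piv[ehi,ehk,eik,eiz,ejz,ekt,hip,hjt,hjz,hkt,hkw,htw,htz,ijp,ijt,ipt,jpz,jtw,ktz,kwz] rk=20  ker:jpt,jtz,ktw,ptz
b_2=(24−20)−0=4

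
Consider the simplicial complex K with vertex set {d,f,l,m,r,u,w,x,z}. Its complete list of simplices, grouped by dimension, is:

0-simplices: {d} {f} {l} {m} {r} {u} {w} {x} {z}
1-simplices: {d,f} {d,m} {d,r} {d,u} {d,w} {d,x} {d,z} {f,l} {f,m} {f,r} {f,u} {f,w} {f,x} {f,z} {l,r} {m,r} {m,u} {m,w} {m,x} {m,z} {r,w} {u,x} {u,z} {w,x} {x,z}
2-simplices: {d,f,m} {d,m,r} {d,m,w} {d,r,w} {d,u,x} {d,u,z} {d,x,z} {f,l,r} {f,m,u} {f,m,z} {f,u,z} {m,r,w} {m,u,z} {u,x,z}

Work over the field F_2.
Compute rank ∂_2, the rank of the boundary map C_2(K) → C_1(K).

rank∂_2=11

n_0=9 n_1=25 n_2=14  [Z2]
∂1: piv[df,dm,dr,du,dw,dx,dz,fl] rk=8  ker:fm,fr,fu,fw,fx,fz,lr,mr,mu,mw,mx,mz,rw,ux,uz,wx,xz
∂2: piv[dfm,dmr,dmw,drw,dux,duz,dxz,flr,fmu,fmz,fuz] rk=11  ker:mrw,muz,uxz
rk∂_2=11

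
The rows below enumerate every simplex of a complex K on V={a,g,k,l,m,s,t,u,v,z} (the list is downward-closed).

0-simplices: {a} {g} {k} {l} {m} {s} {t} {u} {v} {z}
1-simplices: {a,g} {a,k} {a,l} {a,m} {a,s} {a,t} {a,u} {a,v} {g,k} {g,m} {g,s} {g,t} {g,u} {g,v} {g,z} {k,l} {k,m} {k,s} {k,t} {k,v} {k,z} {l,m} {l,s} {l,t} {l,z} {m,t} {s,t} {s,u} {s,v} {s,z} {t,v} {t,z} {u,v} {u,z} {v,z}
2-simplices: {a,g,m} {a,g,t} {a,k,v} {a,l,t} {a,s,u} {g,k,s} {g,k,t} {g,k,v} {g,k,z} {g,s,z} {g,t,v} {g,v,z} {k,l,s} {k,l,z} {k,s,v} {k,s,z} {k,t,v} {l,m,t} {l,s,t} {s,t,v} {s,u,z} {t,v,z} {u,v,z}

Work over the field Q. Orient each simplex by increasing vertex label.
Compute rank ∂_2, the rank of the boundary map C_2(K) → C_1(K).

rank∂_2=21

n_0=10 n_1=35 n_2=23  [Q]
∂1: piv[ag,ak,al,am,as,at,au,av,gz] rk=9  ker:gk,gm,gs,gt,gu,gv,kl,km,ks,kt,kv,kz,lm,ls,lt,lz,mt,st,su,sv,sz,tv,tz,uv,uz,vz
∂2: piv[agm,agt,akv,alt,asu,gks,gkt,gkv,gkz,gsz,gtv,gvz,kls,klz,ksv,lmt,lst,stv,suz,tvz,uvz] rk=21  ker:ksz,ktv
rk∂_2=21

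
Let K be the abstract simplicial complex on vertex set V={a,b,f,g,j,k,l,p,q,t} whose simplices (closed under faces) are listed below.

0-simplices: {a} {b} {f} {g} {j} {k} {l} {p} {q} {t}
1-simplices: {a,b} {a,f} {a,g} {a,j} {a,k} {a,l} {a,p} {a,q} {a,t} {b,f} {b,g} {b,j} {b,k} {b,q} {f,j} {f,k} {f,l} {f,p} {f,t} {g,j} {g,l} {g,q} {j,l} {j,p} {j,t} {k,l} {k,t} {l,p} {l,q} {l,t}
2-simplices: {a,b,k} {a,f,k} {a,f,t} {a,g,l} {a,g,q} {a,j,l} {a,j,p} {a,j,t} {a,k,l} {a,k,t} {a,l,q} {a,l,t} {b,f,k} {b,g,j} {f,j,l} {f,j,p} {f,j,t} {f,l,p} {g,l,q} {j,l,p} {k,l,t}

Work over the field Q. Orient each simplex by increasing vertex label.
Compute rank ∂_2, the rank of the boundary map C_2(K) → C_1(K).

rank∂_2=18

n_0=10 n_1=30 n_2=21  [Q]
∂1: piv[ab,af,ag,aj,ak,al,ap,aq,at] rk=9  ker:bf,bg,bj,bk,bq,fj,fk,fl,fp,ft,gj,gl,gq,jl,jp,jt,kl,kt,lp,lq,lt
∂2: piv[abk,afk,aft,agl,agq,ajl,ajp,ajt,akl,akt,alq,alt,bfk,bgj,fjl,fjp,fjt,flp] rk=18  ker:glq,jlp,klt
rk∂_2=18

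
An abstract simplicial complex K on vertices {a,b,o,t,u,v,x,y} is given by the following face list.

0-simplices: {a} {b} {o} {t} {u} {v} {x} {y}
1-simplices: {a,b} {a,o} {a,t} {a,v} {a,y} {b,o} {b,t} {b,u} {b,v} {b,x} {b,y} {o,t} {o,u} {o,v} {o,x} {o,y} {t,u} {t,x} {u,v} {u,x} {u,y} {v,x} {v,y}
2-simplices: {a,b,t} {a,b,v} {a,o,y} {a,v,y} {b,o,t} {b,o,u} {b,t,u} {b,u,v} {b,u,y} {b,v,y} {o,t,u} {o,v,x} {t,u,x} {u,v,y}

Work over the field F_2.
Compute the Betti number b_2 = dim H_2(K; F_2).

n_0=8 n_1=23 n_2=14  [Z2]
∂1: piv[ab,ao,at,av,ay,bu,bx] rk=7  ker:bo,bt,bv,by,ot,ou,ov,ox,oy,tu,tx,uv,ux,uy,vx,vy
∂2: piv[abt,abv,aoy,avy,bot,bou,btu,buv,buy,bvy,ovx,tux] rk=12  ker:otu,uvy
b_2=(14−12)−0=2

b_2=2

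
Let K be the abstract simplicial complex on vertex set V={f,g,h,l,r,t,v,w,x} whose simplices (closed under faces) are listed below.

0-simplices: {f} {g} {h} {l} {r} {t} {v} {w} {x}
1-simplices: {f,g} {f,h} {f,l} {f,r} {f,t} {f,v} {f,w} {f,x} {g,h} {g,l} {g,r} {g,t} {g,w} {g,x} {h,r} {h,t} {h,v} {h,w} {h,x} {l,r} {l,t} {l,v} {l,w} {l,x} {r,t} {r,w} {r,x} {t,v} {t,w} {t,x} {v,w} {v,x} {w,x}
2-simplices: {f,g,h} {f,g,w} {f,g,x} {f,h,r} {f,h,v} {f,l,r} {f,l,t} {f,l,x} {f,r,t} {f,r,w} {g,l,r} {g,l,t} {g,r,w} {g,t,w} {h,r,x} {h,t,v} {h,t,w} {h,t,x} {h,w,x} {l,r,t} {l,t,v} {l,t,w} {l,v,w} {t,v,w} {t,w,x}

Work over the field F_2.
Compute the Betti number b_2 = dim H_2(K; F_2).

b_2=3

n_0=9 n_1=33 n_2=25  [Z2]
∂1: piv[fg,fh,fl,fr,ft,fv,fw,fx] rk=8  ker:gh,gl,gr,gt,gw,gx,hr,ht,hv,hw,hx,lr,lt,lv,lw,lx,rt,rw,rx,tv,tw,tx,vw,vx,wx
∂2: piv[fgh,fgw,fgx,fhr,fhv,flr,flt,flx,frt,frw,glr,glt,grw,gtw,hrx,htv,htw,htx,hwx,ltv,ltw,lvw] rk=22  ker:lrt,tvw,twx
b_2=(25−22)−0=3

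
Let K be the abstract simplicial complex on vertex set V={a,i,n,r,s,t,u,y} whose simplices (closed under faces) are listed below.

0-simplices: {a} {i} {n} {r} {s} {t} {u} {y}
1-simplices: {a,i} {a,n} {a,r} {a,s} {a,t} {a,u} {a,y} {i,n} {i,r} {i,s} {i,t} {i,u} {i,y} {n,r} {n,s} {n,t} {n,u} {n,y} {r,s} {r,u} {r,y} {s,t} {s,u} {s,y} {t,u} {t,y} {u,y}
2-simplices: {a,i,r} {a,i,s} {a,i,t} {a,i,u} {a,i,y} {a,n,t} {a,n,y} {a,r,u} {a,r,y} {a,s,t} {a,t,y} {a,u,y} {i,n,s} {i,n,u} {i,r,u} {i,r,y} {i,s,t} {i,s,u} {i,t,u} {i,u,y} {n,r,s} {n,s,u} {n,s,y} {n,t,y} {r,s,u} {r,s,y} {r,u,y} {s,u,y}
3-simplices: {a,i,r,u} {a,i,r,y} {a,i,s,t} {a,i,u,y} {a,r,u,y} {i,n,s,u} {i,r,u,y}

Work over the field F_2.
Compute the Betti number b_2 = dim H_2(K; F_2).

n_0=8 n_1=27 n_2=28 n_3=7  [Z2]
∂1: piv[ai,an,ar,as,at,au,ay] rk=7  ker:in,ir,is,it,iu,iy,nr,ns,nt,nu,ny,rs,ru,ry,st,su,sy,tu,ty,uy
∂2: piv[air,ais,ait,aiu,aiy,ant,any,aru,ary,ast,aty,auy,ins,inu,isu,itu,nrs,nsy,rsu,rsy] rk=20  ker:iru,iry,ist,iuy,nsu,nty,ruy,suy
∂3: piv[airu,airy,aist,aiuy,aruy,insu] rk=6  ker:iruy
b_2=(28−20)−6=2

b_2=2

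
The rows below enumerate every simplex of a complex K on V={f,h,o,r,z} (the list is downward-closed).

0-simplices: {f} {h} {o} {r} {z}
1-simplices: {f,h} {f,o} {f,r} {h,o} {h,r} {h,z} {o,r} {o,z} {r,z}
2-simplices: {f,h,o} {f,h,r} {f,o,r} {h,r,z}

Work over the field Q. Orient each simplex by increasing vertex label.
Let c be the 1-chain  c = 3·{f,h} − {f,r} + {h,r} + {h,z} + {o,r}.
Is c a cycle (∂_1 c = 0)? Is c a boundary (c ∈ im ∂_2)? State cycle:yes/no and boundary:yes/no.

n_0=5 n_1=9 n_2=4  [Q]
∂1: piv[fh,fo,fr,hz] rk=4  ker:ho,hr,or,oz,rz
∂2: piv[fho,fhr,for,hrz] rk=4
∂1c = −2·{f} + {h} − {o} + {r} + {z}

cycle:no boundary:no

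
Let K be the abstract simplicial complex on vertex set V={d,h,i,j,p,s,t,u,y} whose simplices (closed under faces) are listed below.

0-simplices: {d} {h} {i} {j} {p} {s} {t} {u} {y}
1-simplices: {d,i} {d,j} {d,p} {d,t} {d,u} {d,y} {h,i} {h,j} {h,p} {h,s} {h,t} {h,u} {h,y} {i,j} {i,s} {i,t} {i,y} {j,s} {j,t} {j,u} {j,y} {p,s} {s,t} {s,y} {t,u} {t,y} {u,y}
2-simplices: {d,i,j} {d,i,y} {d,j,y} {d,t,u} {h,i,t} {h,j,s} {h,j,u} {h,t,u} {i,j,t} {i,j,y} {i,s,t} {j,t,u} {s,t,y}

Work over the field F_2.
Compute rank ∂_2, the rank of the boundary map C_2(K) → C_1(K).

rank∂_2=12

n_0=9 n_1=27 n_2=13  [Z2]
∂1: piv[di,dj,dp,dt,du,dy,hi,hs] rk=8  ker:hj,hp,ht,hu,hy,ij,is,it,iy,js,jt,ju,jy,ps,st,sy,tu,ty,uy
∂2: piv[dij,diy,djy,dtu,hit,hjs,hju,htu,ijt,ist,jtu,sty] rk=12  ker:ijy
rk∂_2=12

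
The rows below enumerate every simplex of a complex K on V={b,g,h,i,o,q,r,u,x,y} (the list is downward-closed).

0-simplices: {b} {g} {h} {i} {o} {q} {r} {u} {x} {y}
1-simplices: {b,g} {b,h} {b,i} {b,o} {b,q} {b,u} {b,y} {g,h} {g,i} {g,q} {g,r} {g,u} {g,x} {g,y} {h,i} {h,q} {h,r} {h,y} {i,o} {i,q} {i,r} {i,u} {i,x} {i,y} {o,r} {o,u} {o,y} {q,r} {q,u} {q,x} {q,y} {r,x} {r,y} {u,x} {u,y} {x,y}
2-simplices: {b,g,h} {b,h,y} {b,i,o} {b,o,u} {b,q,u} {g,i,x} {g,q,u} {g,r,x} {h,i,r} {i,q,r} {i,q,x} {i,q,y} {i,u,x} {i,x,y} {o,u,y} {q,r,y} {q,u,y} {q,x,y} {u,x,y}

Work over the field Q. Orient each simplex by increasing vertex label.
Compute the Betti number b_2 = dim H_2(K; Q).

n_0=10 n_1=36 n_2=19  [Q]
∂1: piv[bg,bh,bi,bo,bq,bu,by,gr,gx] rk=9  ker:gh,gi,gq,gu,gy,hi,hq,hr,hy,io,iq,ir,iu,ix,iy,or,ou,oy,qr,qu,qx,qy,rx,ry,ux,uy,xy
∂2: piv[bgh,bhy,bio,bou,bqu,gix,gqu,grx,hir,iqr,iqx,iqy,iux,ixy,ouy,qry,quy,uxy] rk=18  ker:qxy
b_2=(19−18)−0=1

b_2=1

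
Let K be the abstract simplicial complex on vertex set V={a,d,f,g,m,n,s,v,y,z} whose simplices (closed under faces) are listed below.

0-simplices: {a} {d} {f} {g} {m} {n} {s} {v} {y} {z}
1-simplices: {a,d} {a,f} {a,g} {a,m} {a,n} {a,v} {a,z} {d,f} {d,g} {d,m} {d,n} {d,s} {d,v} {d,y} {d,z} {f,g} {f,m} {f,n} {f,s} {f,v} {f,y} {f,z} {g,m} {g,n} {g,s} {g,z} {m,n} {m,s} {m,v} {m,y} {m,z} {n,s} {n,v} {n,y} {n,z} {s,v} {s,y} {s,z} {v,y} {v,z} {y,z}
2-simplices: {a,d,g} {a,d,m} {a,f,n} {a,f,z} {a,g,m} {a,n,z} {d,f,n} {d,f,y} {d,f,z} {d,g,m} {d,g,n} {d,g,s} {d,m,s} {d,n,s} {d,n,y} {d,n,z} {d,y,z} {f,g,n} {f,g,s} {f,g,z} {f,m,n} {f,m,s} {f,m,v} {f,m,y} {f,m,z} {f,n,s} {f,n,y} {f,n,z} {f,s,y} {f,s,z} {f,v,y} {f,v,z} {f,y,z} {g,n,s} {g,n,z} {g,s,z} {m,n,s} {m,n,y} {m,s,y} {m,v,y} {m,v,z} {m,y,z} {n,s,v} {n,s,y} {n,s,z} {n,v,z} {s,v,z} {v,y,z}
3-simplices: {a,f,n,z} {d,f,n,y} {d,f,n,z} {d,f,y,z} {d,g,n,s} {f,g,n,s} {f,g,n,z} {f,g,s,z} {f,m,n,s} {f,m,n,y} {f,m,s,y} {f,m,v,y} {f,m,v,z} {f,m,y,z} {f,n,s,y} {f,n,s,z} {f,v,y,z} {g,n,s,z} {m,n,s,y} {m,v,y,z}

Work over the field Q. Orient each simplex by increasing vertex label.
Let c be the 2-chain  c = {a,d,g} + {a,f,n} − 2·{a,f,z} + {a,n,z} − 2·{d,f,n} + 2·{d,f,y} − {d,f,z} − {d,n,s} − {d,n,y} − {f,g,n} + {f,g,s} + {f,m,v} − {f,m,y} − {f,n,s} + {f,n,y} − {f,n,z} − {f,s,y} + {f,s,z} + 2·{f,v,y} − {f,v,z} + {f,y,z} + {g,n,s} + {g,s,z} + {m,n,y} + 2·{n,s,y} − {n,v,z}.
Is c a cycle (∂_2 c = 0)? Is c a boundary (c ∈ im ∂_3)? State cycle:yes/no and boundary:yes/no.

cycle:no boundary:no

n_0=10 n_1=41 n_2=48 n_3=20  [Q]
∂1: piv[ad,af,ag,am,an,av,az,ds,dy] rk=9  ker:df,dg,dm,dn,dv,dz,fg,fm,fn,fs,fv,fy,fz,gm,gn,gs,gz,mn,ms,mv,my,mz,ns,nv,ny,nz,sv,sy,sz,vy,vz,yz
∂2: piv[adg,adm,afn,afz,agm,anz,dfn,dfy,dfz,dgn,dgs,dms,dns,dny,dyz,fgn,fgs,fgz,fmn,fms,fmv,fmy,fmz,fsy,fsz,fvy,fvz,nsv,nvz] rk=29  ker:dgm,dnz,fns,fny,fnz,fyz,gns,gnz,gsz,mns,mny,msy,mvy,mvz,myz,nsy,nsz,svz,vyz
∂3: piv[afnz,dfny,dfnz,dfyz,dgns,fgns,fgnz,fgsz,fmns,fmny,fmsy,fmvy,fmvz,fmyz,fnsy,fnsz,fvyz] rk=17  ker:gnsz,mnsy,mvyz
∂2c = {a,d} − {a,f} − {a,g} + {a,z} − {d,f} + {d,g} + {d,s} − {d,y} + {d,z} − {f,n} + 2·{f,y} − 3·{f,z} + {g,s} − {g,z} + {m,n} + {m,v} − 2·{m,y} + {n,s} − {n,v} − {n,y} + {n,z} + {s,y} + 2·{s,z} + 2·{v,y} − 2·{v,z} + {y,z}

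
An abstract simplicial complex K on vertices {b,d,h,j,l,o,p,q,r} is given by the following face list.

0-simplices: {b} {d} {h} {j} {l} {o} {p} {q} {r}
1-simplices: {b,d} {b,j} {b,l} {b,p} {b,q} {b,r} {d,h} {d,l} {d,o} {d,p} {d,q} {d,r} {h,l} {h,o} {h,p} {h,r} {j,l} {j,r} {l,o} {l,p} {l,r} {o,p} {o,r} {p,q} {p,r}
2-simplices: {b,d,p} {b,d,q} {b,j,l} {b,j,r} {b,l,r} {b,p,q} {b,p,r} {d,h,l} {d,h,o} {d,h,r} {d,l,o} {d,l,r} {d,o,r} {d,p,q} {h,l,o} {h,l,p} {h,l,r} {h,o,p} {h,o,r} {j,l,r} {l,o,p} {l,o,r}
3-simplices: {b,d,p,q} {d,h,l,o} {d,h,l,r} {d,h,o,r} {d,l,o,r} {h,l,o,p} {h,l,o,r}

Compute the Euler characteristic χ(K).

χ(K)=-1

n_0=9 n_1=25 n_2=22 n_3=7
χ=+9−25+22−7=-1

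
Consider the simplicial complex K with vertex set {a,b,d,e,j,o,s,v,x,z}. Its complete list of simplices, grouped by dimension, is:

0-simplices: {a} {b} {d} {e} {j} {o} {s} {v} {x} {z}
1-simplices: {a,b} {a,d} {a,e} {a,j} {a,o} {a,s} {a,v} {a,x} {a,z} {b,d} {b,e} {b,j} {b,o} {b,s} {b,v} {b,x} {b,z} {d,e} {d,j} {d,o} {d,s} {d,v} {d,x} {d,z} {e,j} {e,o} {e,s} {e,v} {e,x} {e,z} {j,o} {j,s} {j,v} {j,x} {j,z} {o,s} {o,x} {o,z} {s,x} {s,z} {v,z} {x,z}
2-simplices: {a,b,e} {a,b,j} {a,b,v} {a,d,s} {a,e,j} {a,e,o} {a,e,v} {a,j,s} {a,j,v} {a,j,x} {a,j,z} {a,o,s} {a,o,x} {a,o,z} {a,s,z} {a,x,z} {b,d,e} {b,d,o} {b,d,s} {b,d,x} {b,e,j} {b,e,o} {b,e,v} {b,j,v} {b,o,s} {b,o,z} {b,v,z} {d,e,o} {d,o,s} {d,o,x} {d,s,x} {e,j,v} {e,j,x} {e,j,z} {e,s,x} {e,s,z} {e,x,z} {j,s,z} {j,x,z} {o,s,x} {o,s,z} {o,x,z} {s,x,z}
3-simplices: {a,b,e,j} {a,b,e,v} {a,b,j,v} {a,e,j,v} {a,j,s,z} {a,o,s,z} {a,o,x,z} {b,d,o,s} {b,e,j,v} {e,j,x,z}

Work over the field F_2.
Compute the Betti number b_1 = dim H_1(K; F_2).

n_0=10 n_1=42 n_2=43 n_3=10  [Z2]
∂1: piv[ab,ad,ae,aj,ao,as,av,ax,az] rk=9  ker:bd,be,bj,bo,bs,bv,bx,bz,de,dj,do,ds,dv,dx,dz,ej,eo,es,ev,ex,ez,jo,js,jv,jx,jz,os,ox,oz,sx,sz,vz,xz
∂2: piv[abe,abj,abv,ads,aej,aeo,aev,ajs,ajv,ajx,ajz,aos,aox,aoz,asz,axz,bde,bdo,bds,bdx,beo,bos,boz,bvz,dox,dsx,ejx,ejz,esx] rk=29  ker:bej,bev,bjv,deo,dos,ejv,esz,exz,jsz,jxz,osx,osz,oxz,sxz
∂3: piv[abej,abev,abjv,aejv,ajsz,aosz,aoxz,bdos,ejxz] rk=9  ker:bejv
b_1=(42−9)−29=4

b_1=4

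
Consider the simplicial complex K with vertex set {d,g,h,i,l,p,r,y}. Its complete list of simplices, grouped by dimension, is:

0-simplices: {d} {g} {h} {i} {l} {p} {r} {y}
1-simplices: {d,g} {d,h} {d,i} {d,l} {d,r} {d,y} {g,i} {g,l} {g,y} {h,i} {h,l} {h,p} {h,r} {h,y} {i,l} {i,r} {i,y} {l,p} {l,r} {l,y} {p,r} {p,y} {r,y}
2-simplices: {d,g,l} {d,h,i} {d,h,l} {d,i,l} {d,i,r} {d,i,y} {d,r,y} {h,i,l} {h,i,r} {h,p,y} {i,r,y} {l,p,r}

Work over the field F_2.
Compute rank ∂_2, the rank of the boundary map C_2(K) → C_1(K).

n_0=8 n_1=23 n_2=12  [Z2]
∂1: piv[dg,dh,di,dl,dr,dy,hp] rk=7  ker:gi,gl,gy,hi,hl,hr,hy,il,ir,iy,lp,lr,ly,pr,py,ry
∂2: piv[dgl,dhi,dhl,dil,dir,diy,dry,hir,hpy,lpr] rk=10  ker:hil,iry
rk∂_2=10

rank∂_2=10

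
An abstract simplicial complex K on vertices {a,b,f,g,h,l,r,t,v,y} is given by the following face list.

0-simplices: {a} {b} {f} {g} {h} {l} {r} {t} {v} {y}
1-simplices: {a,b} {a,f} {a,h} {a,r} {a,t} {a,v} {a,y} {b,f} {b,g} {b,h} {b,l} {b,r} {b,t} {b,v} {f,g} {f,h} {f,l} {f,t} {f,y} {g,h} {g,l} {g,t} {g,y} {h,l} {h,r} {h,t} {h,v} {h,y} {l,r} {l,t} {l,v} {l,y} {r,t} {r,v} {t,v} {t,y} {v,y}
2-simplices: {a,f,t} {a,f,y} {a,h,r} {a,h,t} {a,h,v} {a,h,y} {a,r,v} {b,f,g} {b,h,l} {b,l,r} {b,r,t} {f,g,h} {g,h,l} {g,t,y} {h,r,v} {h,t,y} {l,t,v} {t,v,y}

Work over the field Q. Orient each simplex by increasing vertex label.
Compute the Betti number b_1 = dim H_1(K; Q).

b_1=11

n_0=10 n_1=37 n_2=18  [Q]
∂1: piv[ab,af,ah,ar,at,av,ay,bg,bl] rk=9  ker:bf,bh,br,bt,bv,fg,fh,fl,ft,fy,gh,gl,gt,gy,hl,hr,ht,hv,hy,lr,lt,lv,ly,rt,rv,tv,ty,vy
∂2: piv[aft,afy,ahr,aht,ahv,ahy,arv,bfg,bhl,blr,brt,fgh,ghl,gty,hty,ltv,tvy] rk=17  ker:hrv
b_1=(37−9)−17=11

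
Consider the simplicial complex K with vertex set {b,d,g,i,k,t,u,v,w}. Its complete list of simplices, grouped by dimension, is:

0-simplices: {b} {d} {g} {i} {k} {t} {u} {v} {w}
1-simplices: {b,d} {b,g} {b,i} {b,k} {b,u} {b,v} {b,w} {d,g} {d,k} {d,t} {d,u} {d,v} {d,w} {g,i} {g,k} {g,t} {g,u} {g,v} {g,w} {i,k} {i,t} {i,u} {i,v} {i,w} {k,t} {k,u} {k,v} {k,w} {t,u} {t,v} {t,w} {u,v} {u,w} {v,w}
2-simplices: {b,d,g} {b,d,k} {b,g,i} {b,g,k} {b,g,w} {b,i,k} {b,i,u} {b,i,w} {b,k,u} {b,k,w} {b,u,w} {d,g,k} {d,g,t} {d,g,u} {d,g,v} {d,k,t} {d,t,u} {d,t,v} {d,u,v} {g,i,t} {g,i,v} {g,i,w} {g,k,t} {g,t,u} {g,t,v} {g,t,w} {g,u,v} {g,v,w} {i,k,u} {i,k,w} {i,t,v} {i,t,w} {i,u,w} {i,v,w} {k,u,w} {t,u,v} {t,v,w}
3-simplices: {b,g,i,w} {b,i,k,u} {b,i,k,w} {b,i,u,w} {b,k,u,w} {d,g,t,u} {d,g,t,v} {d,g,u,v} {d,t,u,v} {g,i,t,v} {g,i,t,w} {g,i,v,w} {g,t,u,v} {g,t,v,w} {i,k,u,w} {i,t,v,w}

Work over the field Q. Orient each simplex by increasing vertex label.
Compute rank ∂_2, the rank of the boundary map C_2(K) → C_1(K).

n_0=9 n_1=34 n_2=37 n_3=16  [Q]
∂1: piv[bd,bg,bi,bk,bu,bv,bw,dt] rk=8  ker:dg,dk,du,dv,dw,gi,gk,gt,gu,gv,gw,ik,it,iu,iv,iw,kt,ku,kv,kw,tu,tv,tw,uv,uw,vw
∂2: piv[bdg,bdk,bgi,bgk,bgw,bik,biu,biw,bku,bkw,buw,dgt,dgu,dgv,dkt,dtu,dtv,duv,git,giv,gtw,gvw] rk=22  ker:dgk,giw,gkt,gtu,gtv,guv,iku,ikw,itv,itw,iuw,ivw,kuw,tuv,tvw
∂3: piv[bgiw,biku,bikw,biuw,bkuw,dgtu,dgtv,dguv,dtuv,gitv,gitw,givw,gtvw] rk=13  ker:gtuv,ikuw,itvw
rk∂_2=22

rank∂_2=22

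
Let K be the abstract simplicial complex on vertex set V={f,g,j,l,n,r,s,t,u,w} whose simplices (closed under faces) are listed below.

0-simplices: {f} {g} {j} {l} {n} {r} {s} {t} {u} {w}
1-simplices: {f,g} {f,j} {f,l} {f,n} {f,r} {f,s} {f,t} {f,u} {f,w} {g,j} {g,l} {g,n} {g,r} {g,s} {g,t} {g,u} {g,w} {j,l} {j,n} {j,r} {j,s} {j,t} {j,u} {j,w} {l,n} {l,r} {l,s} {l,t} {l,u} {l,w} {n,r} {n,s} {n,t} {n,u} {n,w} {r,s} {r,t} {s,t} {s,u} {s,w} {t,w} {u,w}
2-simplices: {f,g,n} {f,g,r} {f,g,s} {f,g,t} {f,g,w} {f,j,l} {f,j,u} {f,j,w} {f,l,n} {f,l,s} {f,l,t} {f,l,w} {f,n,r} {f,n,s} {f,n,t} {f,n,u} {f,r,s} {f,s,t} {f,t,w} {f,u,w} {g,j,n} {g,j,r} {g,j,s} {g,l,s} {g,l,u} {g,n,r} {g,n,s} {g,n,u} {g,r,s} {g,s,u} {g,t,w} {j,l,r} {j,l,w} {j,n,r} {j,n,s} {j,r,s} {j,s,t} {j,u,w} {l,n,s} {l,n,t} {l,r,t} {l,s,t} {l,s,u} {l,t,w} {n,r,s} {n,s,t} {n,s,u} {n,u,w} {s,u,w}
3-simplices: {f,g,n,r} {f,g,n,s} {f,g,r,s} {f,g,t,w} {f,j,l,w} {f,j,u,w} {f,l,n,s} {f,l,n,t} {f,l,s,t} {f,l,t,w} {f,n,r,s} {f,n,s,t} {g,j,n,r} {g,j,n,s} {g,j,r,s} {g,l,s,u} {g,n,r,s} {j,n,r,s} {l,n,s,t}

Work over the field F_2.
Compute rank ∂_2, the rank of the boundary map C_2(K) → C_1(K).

rank∂_2=32

n_0=10 n_1=42 n_2=49 n_3=19  [Z2]
∂1: piv[fg,fj,fl,fn,fr,fs,ft,fu,fw] rk=9  ker:gj,gl,gn,gr,gs,gt,gu,gw,jl,jn,jr,js,jt,ju,jw,ln,lr,ls,lt,lu,lw,nr,ns,nt,nu,nw,rs,rt,st,su,sw,tw,uw
∂2: piv[fgn,fgr,fgs,fgt,fgw,fjl,fju,fjw,fln,fls,flt,flw,fnr,fns,fnt,fnu,frs,fst,ftw,fuw,gjn,gjr,gjs,gls,glu,gnu,gsu,jlr,jst,lrt,nuw,suw] rk=32  ker:gnr,gns,grs,gtw,jlw,jnr,jns,jrs,juw,lns,lnt,lst,lsu,ltw,nrs,nst,nsu
∂3: piv[fgnr,fgns,fgrs,fgtw,fjlw,fjuw,flns,flnt,flst,fltw,fnrs,fnst,gjnr,gjns,gjrs,glsu] rk=16  ker:gnrs,jnrs,lnst
rk∂_2=32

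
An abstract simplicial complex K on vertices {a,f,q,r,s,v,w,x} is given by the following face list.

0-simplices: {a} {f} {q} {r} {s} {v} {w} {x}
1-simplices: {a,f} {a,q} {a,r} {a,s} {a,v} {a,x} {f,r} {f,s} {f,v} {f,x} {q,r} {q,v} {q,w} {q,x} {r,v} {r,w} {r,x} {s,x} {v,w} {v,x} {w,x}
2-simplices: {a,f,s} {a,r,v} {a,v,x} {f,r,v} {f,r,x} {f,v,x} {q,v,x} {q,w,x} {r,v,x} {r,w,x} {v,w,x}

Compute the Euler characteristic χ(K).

n_0=8 n_1=21 n_2=11
χ=+8−21+11=-2

χ(K)=-2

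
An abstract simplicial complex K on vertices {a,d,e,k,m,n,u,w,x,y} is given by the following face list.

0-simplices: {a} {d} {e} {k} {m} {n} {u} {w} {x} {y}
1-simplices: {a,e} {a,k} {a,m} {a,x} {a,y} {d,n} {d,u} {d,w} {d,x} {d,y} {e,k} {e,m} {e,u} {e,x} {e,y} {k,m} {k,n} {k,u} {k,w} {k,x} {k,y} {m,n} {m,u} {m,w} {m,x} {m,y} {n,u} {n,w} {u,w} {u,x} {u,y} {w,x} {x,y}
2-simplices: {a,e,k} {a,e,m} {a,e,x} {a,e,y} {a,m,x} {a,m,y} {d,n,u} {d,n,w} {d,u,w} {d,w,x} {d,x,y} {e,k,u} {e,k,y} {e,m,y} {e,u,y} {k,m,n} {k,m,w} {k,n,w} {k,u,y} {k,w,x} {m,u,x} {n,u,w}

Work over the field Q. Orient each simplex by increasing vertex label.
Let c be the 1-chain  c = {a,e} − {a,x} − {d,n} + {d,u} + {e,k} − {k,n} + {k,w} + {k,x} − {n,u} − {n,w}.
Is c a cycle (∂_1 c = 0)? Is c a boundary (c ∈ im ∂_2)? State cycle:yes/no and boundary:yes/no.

cycle:yes boundary:no

n_0=10 n_1=33 n_2=22  [Q]
∂1: piv[ae,ak,am,ax,ay,dn,du,dw,dx] rk=9  ker:dy,ek,em,eu,ex,ey,km,kn,ku,kw,kx,ky,mn,mu,mw,mx,my,nu,nw,uw,ux,uy,wx,xy
∂2: piv[aek,aem,aex,aey,amx,amy,dnu,dnw,duw,dwx,dxy,eku,eky,euy,kmn,kmw,knw,kwx,mux] rk=19  ker:emy,kuy,nuw
∂1c = 0
c vs im∂2: residual ≠ 0 ⇒ not boundary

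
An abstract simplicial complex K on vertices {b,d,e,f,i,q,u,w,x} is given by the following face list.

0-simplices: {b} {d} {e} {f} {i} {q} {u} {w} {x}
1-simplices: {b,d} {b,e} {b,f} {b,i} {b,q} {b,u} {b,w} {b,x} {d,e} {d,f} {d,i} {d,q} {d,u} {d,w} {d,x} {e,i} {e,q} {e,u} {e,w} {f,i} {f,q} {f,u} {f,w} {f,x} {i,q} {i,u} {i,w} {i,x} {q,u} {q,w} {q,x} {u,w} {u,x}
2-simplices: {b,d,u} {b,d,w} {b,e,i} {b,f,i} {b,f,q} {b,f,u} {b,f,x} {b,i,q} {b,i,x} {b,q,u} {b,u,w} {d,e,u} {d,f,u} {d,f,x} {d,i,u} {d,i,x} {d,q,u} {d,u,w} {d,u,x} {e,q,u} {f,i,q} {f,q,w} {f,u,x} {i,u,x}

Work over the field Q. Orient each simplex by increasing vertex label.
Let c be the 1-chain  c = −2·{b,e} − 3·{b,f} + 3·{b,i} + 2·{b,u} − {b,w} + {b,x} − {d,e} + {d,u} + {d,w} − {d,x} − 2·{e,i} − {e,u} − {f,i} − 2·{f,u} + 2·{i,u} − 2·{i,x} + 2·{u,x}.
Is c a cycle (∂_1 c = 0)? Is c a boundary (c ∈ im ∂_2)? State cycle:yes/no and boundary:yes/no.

n_0=9 n_1=33 n_2=24  [Q]
∂1: piv[bd,be,bf,bi,bq,bu,bw,bx] rk=8  ker:de,df,di,dq,du,dw,dx,ei,eq,eu,ew,fi,fq,fu,fw,fx,iq,iu,iw,ix,qu,qw,qx,uw,ux
∂2: piv[bdu,bdw,bei,bfi,bfq,bfu,bfx,biq,bix,bqu,buw,deu,dfu,dfx,diu,dix,dqu,dux,equ,fqw] rk=20  ker:duw,fiq,fux,iux
∂1c = 0
c vs im∂2: reduces to 0 ⇒ boundary

cycle:yes boundary:yes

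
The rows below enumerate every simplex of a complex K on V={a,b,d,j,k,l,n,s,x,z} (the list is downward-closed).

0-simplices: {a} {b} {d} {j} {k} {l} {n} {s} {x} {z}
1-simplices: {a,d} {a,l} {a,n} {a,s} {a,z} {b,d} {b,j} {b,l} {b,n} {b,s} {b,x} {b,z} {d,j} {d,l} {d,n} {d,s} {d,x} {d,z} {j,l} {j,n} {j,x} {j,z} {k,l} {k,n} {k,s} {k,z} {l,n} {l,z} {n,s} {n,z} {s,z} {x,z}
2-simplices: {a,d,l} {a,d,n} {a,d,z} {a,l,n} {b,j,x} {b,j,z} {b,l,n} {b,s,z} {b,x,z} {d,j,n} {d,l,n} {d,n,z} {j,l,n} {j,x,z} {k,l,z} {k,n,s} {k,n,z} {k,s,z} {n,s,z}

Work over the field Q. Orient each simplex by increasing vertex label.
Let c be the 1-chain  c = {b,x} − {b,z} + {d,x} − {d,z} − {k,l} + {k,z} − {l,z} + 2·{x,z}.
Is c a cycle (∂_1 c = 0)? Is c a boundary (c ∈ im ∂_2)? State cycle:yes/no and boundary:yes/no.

n_0=10 n_1=32 n_2=19  [Q]
∂1: piv[ad,al,an,as,az,bd,bj,bx,kl] rk=9  ker:bl,bn,bs,bz,dj,dl,dn,ds,dx,dz,jl,jn,jx,jz,kn,ks,kz,ln,lz,ns,nz,sz,xz
∂2: piv[adl,adn,adz,aln,bjx,bjz,bln,bsz,bxz,djn,dnz,jln,klz,kns,knz,ksz] rk=16  ker:dln,jxz,nsz
∂1c = 0
c vs im∂2: residual ≠ 0 ⇒ not boundary

cycle:yes boundary:no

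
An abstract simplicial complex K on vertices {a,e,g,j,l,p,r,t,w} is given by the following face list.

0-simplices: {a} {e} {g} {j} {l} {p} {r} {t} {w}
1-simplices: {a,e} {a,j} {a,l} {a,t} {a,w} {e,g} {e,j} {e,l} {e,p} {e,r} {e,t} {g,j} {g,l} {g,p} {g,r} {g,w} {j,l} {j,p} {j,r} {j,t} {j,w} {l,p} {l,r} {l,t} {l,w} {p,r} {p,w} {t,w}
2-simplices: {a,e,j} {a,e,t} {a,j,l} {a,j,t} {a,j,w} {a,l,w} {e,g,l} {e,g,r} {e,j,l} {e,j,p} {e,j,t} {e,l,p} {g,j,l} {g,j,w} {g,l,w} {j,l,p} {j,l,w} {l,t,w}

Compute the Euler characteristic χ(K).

χ(K)=-1

n_0=9 n_1=28 n_2=18
χ=+9−28+18=-1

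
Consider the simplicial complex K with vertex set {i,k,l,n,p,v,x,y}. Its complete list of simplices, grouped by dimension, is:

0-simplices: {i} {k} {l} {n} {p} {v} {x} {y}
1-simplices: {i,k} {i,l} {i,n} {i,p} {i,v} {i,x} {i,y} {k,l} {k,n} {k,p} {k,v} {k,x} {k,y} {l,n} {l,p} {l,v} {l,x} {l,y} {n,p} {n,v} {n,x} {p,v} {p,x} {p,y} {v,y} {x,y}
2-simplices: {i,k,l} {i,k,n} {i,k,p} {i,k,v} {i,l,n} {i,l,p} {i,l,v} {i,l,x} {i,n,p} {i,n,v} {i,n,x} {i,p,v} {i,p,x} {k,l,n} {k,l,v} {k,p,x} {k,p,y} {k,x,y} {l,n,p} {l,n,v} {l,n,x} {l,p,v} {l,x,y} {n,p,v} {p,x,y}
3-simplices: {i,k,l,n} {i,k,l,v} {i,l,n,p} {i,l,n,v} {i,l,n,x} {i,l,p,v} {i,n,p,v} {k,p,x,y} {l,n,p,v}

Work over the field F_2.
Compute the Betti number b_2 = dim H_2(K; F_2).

n_0=8 n_1=26 n_2=25 n_3=9  [Z2]
∂1: piv[ik,il,in,ip,iv,ix,iy] rk=7  ker:kl,kn,kp,kv,kx,ky,ln,lp,lv,lx,ly,np,nv,nx,pv,px,py,vy,xy
∂2: piv[ikl,ikn,ikp,ikv,iln,ilp,ilv,ilx,inp,inv,inx,ipv,ipx,kpx,kpy,kxy,lxy] rk=17  ker:kln,klv,lnp,lnv,lnx,lpv,npv,pxy
∂3: piv[ikln,iklv,ilnp,ilnv,ilnx,ilpv,inpv,kpxy] rk=8  ker:lnpv
b_2=(25−17)−8=0

b_2=0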